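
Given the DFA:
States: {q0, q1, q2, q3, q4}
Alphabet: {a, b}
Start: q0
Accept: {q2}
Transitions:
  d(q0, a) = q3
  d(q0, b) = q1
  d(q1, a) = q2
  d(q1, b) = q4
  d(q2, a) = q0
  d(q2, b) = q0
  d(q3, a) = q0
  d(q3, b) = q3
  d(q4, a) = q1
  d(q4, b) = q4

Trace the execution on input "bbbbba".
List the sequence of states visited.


Input: bbbbba
d(q0, b) = q1
d(q1, b) = q4
d(q4, b) = q4
d(q4, b) = q4
d(q4, b) = q4
d(q4, a) = q1


q0 -> q1 -> q4 -> q4 -> q4 -> q4 -> q1


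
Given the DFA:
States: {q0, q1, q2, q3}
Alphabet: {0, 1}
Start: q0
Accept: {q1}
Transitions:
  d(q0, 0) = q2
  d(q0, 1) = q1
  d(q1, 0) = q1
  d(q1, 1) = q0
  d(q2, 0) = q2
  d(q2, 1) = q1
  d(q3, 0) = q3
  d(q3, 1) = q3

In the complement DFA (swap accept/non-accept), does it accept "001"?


Trace: q0 -> q2 -> q2 -> q1
Final: q1
Original accept: {q1}
Complement: q1 is in original accept

No, complement rejects (original accepts)


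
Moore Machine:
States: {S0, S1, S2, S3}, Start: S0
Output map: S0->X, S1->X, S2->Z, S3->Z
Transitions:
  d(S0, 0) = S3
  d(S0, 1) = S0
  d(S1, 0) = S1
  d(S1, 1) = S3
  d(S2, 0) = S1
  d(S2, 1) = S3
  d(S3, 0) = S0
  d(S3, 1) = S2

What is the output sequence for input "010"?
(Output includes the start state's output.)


Start: S0 (output X)
  --0--> S3 (output Z)
  --1--> S2 (output Z)
  --0--> S1 (output X)

"XZZX"


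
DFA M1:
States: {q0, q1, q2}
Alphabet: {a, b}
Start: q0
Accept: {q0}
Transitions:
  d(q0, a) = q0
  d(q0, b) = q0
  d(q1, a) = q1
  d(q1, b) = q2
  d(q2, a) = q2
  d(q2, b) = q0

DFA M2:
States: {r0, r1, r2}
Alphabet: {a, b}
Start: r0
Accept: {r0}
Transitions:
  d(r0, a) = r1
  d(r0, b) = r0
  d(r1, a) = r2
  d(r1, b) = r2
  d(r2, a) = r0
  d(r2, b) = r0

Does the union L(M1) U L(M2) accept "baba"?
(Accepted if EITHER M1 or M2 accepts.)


M1: final=q0 accepted=True
M2: final=r0 accepted=True

Yes, union accepts


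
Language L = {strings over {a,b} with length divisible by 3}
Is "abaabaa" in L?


length = 7; 7 mod 3 = 1

No, "abaabaa" is not in L


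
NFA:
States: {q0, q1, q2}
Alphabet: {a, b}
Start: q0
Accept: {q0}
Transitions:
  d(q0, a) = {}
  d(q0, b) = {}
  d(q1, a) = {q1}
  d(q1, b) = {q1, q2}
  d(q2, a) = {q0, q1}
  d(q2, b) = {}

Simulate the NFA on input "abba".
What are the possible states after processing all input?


Start: {q0}
  --a--> {}
  --b--> {}
  --b--> {}
  --a--> {}

{} (empty set, no valid transitions)


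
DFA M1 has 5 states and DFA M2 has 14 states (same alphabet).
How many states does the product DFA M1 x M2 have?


Product construction pairs every M1 state with every M2 state.
5 * 14 = 70

70


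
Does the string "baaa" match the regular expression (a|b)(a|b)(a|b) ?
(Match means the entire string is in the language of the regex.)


|string| = 4; first = 'b'; last = 'a'

No, "baaa" does not match (a|b)(a|b)(a|b)


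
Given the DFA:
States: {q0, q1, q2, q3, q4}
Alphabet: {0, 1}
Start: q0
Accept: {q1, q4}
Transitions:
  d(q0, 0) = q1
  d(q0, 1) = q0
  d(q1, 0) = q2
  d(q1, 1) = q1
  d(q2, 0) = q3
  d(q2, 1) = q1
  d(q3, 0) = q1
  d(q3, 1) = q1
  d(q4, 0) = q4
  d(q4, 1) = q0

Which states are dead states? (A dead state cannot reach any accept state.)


Forward reachability from each state:
  q0 -> reaches accept state q1 (live)
  q1 -> reaches accept state q1 (live)
  q2 -> reaches accept state q1 (live)
  q3 -> reaches accept state q1 (live)
  q4 -> reaches accept state q1 (live)

None (all states can reach an accept state)


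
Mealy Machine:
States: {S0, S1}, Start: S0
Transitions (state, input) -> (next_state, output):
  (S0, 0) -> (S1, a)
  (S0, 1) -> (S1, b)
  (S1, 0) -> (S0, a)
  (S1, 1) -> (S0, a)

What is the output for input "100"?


Step-by-step:
  (S0, 1) -> (S1, b)
  (S1, 0) -> (S0, a)
  (S0, 0) -> (S1, a)

"baa"


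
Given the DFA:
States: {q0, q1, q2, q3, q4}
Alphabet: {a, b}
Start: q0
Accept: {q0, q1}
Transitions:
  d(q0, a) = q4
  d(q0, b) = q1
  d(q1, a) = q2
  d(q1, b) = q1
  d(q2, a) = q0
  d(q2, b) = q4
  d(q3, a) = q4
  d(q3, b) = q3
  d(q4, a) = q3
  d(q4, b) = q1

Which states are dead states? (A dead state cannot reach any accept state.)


Forward reachability from each state:
  q0 -> reaches accept state q0 (live)
  q1 -> reaches accept state q0 (live)
  q2 -> reaches accept state q0 (live)
  q3 -> reaches accept state q0 (live)
  q4 -> reaches accept state q0 (live)

None (all states can reach an accept state)


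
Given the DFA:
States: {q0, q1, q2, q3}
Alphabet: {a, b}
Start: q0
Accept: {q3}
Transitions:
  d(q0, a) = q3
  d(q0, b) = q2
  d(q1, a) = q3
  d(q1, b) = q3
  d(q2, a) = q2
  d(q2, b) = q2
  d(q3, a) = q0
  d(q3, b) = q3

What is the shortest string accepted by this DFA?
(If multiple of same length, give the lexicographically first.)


BFS by string length (lex-first path to each state shown):
  len 0: q0<-""
  len 1: q2<-"b", q3<-"a"
Found accept state at length 1.

"a"


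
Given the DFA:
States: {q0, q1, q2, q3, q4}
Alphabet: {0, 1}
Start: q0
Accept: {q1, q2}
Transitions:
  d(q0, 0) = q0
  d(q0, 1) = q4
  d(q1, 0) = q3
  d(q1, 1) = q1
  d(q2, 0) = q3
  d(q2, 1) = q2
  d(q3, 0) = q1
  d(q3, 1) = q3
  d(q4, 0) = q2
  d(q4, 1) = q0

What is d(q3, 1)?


Looking up transition d(q3, 1)

q3


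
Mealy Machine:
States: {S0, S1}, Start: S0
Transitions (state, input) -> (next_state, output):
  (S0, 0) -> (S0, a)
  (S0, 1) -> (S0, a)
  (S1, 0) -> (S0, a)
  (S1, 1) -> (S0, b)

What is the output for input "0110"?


Step-by-step:
  (S0, 0) -> (S0, a)
  (S0, 1) -> (S0, a)
  (S0, 1) -> (S0, a)
  (S0, 0) -> (S0, a)

"aaaa"


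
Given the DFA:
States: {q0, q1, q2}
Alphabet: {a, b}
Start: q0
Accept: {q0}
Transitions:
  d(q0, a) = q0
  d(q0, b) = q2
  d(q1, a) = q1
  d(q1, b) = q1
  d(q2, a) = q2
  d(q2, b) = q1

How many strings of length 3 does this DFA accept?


Enumerating all length-3 strings:
  "aaa" -> q0 [accept]
  "aab" -> q2 [reject]
  "aba" -> q2 [reject]
  "abb" -> q1 [reject]
  "baa" -> q2 [reject]
  "bab" -> q1 [reject]
  "bba" -> q1 [reject]
  "bbb" -> q1 [reject]

1 out of 8


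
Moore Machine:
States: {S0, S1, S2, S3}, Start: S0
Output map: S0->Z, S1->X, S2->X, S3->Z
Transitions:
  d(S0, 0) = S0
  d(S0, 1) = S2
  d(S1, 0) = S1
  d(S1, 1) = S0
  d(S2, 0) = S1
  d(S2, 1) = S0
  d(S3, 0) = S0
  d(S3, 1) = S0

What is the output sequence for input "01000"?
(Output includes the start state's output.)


Start: S0 (output Z)
  --0--> S0 (output Z)
  --1--> S2 (output X)
  --0--> S1 (output X)
  --0--> S1 (output X)
  --0--> S1 (output X)

"ZZXXXX"


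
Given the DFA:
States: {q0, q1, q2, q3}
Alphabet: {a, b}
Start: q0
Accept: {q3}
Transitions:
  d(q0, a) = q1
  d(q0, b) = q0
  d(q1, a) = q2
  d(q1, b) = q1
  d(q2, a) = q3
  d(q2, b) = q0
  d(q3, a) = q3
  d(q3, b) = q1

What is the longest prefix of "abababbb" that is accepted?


Run the DFA, marking each prefix where the state is accepting:
  "" -> q0 [reject]
  "a" -> q1 [reject]
  "ab" -> q1 [reject]
  "aba" -> q2 [reject]
  "abab" -> q0 [reject]
  "ababa" -> q1 [reject]
  "ababab" -> q1 [reject]
  "abababb" -> q1 [reject]
  "abababbb" -> q1 [reject]

No prefix is accepted


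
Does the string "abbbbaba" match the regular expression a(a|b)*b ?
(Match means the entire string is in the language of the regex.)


|string| = 8; first = 'a'; last = 'a'

No, "abbbbaba" does not match a(a|b)*b


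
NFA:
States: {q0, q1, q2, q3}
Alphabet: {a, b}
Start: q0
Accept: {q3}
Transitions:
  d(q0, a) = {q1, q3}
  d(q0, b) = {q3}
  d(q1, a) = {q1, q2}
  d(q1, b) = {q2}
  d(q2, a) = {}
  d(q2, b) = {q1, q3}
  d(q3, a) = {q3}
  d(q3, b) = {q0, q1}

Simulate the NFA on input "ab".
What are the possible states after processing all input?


Start: {q0}
  --a--> {q1, q3}
  --b--> {q0, q1, q2}

{q0, q1, q2}


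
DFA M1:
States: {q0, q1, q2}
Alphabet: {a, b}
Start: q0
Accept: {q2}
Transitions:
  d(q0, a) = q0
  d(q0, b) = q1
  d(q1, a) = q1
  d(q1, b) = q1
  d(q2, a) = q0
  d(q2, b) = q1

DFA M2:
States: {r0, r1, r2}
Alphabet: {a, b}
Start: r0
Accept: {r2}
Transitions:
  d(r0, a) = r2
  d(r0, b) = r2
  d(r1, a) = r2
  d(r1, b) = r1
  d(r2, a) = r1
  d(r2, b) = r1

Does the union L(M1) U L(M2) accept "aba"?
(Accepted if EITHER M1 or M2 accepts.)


M1: final=q1 accepted=False
M2: final=r2 accepted=True

Yes, union accepts


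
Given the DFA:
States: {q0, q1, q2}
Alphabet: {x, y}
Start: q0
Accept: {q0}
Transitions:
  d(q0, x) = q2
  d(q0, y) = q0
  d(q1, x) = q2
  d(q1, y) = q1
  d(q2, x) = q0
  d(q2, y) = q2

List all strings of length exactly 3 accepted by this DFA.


All strings of length 3: 8 total
Accepted: 4

"xxy", "xyx", "yxx", "yyy"


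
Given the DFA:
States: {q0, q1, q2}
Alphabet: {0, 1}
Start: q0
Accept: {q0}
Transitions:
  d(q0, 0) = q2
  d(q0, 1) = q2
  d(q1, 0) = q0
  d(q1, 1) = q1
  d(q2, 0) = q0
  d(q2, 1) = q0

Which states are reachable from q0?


BFS from q0:
  layer 0: {q0}
  layer 1: {q2}

{q0, q2}


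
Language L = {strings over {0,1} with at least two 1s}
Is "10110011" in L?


count('1') = 5

Yes, "10110011" is in L


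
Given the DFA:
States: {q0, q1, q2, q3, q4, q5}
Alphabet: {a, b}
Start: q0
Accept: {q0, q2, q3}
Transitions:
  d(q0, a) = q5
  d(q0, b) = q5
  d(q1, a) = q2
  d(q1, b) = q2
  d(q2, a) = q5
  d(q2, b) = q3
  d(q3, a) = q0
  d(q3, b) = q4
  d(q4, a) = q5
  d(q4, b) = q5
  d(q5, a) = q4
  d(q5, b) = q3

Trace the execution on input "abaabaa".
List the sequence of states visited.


Input: abaabaa
d(q0, a) = q5
d(q5, b) = q3
d(q3, a) = q0
d(q0, a) = q5
d(q5, b) = q3
d(q3, a) = q0
d(q0, a) = q5


q0 -> q5 -> q3 -> q0 -> q5 -> q3 -> q0 -> q5


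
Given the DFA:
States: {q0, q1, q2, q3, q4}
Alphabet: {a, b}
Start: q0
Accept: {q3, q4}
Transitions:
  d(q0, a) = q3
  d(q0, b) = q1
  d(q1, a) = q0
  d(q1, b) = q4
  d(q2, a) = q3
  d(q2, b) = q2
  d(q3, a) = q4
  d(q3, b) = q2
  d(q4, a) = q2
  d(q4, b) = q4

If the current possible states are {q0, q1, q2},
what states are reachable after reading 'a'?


Apply transition on 'a' from each current state:
  d(q0, a) = q3
  d(q1, a) = q0
  d(q2, a) = q3

{q0, q3}


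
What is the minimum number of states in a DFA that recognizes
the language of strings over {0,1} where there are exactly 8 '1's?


States: count = 0, 1, ..., 8 (that's 9 states), plus a dead state for count > 8.
Total: 9 + 1 = 10. Accept = count-8 state.

10


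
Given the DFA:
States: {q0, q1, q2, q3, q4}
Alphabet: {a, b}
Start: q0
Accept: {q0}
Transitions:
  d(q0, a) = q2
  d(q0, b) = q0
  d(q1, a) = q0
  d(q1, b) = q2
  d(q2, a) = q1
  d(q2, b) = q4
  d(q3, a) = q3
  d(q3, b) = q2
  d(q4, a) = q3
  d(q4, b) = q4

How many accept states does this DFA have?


Accept states listed: {q0}
Counting: q0(1)

1


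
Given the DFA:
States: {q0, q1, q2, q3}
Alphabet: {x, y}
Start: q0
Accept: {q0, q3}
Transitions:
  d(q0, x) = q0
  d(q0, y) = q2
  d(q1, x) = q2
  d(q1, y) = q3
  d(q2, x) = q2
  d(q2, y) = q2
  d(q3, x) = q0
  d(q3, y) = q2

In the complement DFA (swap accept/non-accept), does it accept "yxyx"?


Trace: q0 -> q2 -> q2 -> q2 -> q2
Final: q2
Original accept: {q0, q3}
Complement: q2 is not in original accept

Yes, complement accepts (original rejects)


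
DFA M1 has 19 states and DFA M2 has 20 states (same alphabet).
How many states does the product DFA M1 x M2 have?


Product construction pairs every M1 state with every M2 state.
19 * 20 = 380

380


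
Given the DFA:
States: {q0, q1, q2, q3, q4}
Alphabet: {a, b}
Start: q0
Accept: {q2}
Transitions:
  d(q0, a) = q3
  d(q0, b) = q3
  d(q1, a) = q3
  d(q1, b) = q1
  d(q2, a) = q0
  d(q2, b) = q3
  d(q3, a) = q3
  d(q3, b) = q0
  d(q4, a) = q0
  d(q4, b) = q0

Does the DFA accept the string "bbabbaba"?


Trace: q0 -> q3 -> q0 -> q3 -> q0 -> q3 -> q3 -> q0 -> q3
Final state: q3
Accept states: {q2}

No, rejected (final state q3 is not an accept state)


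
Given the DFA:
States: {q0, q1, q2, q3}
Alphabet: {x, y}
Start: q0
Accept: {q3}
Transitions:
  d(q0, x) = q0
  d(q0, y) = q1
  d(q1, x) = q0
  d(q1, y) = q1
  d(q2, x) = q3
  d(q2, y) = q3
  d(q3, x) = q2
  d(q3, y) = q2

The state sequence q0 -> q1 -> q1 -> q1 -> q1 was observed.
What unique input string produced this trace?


Trace back each transition to find the symbol:
  q0 --[y]--> q1
  q1 --[y]--> q1
  q1 --[y]--> q1
  q1 --[y]--> q1

"yyyy"


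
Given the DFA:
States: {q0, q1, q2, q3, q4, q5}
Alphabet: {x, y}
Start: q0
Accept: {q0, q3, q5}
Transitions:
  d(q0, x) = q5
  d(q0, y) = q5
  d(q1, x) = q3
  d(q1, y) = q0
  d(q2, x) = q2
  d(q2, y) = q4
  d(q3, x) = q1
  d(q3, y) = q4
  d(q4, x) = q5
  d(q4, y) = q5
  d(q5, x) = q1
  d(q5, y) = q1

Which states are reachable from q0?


BFS from q0:
  layer 0: {q0}
  layer 1: {q5}
  layer 2: {q1}
  layer 3: {q3}
  layer 4: {q4}

{q0, q1, q3, q4, q5}


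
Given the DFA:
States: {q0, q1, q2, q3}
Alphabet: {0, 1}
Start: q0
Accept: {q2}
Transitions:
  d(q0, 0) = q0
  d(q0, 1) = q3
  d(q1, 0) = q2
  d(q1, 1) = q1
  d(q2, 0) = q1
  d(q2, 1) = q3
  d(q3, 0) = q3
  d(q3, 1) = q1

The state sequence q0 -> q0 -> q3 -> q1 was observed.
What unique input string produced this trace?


Trace back each transition to find the symbol:
  q0 --[0]--> q0
  q0 --[1]--> q3
  q3 --[1]--> q1

"011"


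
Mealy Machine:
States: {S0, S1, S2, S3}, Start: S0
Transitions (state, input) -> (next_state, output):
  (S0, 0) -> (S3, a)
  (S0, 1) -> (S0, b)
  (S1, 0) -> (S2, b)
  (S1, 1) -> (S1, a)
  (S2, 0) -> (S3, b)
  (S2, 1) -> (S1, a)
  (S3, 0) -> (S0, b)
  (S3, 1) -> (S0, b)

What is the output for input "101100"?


Step-by-step:
  (S0, 1) -> (S0, b)
  (S0, 0) -> (S3, a)
  (S3, 1) -> (S0, b)
  (S0, 1) -> (S0, b)
  (S0, 0) -> (S3, a)
  (S3, 0) -> (S0, b)

"babbab"


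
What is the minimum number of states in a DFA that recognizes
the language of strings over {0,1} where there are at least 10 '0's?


States: count = 0, 1, ..., 9, and a final '>= 10' state.
Total: 10 + 1 = 11. Accept = '>= 10' state.

11


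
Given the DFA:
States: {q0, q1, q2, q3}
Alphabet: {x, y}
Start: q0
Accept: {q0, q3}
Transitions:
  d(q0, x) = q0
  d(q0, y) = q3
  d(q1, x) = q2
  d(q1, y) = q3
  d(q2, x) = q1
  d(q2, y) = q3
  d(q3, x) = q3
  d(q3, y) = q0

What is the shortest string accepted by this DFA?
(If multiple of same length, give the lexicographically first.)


BFS by string length (lex-first path to each state shown):
  len 0: q0<-""
Found accept state at length 0.

"" (empty string)


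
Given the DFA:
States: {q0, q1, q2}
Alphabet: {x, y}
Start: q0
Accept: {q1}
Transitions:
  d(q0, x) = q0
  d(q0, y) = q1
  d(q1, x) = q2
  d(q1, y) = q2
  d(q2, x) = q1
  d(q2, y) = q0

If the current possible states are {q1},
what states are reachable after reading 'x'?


Apply transition on 'x' from each current state:
  d(q1, x) = q2

{q2}


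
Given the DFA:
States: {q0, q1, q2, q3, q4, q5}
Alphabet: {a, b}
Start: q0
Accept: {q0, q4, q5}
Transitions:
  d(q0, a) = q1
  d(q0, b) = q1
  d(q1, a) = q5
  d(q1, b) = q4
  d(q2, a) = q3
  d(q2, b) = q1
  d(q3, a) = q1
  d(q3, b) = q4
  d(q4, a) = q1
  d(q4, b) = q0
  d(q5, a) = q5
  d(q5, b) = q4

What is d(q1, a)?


Looking up transition d(q1, a)

q5


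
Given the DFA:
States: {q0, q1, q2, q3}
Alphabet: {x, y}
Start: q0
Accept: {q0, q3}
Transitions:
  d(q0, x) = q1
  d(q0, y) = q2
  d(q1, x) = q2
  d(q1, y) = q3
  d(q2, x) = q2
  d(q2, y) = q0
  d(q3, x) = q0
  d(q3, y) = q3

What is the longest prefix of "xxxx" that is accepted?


Run the DFA, marking each prefix where the state is accepting:
  "" -> q0 [accept]
  "x" -> q1 [reject]
  "xx" -> q2 [reject]
  "xxx" -> q2 [reject]
  "xxxx" -> q2 [reject]

""


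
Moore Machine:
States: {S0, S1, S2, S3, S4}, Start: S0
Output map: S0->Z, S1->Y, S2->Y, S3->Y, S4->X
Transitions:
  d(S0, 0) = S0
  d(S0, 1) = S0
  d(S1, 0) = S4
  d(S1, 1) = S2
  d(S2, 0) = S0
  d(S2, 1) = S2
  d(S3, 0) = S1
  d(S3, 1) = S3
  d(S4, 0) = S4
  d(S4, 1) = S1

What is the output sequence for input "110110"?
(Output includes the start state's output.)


Start: S0 (output Z)
  --1--> S0 (output Z)
  --1--> S0 (output Z)
  --0--> S0 (output Z)
  --1--> S0 (output Z)
  --1--> S0 (output Z)
  --0--> S0 (output Z)

"ZZZZZZZ"


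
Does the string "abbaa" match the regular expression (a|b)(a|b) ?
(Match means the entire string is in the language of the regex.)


|string| = 5; first = 'a'; last = 'a'

No, "abbaa" does not match (a|b)(a|b)


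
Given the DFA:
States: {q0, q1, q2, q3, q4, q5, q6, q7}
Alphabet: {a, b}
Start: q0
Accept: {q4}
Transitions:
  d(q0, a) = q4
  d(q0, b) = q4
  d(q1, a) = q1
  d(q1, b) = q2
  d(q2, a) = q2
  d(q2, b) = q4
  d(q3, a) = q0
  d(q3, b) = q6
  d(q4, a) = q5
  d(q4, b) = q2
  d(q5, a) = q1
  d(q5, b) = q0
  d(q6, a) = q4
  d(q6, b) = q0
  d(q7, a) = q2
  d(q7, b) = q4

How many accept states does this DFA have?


Accept states listed: {q4}
Counting: q4(1)

1


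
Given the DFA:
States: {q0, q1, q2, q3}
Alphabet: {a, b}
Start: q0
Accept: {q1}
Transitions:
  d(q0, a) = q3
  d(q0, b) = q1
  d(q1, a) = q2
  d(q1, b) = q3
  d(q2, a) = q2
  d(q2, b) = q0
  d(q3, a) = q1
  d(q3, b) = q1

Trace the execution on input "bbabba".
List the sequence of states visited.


Input: bbabba
d(q0, b) = q1
d(q1, b) = q3
d(q3, a) = q1
d(q1, b) = q3
d(q3, b) = q1
d(q1, a) = q2


q0 -> q1 -> q3 -> q1 -> q3 -> q1 -> q2


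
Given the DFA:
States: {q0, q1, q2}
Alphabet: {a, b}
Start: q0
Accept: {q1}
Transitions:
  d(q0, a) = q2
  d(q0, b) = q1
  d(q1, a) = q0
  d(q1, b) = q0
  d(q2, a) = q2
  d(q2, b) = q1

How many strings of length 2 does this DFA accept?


Enumerating all length-2 strings:
  "aa" -> q2 [reject]
  "ab" -> q1 [accept]
  "ba" -> q0 [reject]
  "bb" -> q0 [reject]

1 out of 4


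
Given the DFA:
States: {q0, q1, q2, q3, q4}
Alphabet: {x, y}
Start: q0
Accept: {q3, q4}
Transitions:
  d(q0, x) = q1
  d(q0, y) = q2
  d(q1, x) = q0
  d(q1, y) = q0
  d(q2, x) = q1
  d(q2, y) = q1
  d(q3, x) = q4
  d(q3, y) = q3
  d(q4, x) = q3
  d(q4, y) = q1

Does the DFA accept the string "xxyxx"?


Trace: q0 -> q1 -> q0 -> q2 -> q1 -> q0
Final state: q0
Accept states: {q3, q4}

No, rejected (final state q0 is not an accept state)


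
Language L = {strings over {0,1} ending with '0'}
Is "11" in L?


last symbol = '1'

No, "11" is not in L


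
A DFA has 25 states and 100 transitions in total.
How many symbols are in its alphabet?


Each state has exactly one transition per symbol.
|alphabet| = transitions / states = 100 / 25 = 4

4


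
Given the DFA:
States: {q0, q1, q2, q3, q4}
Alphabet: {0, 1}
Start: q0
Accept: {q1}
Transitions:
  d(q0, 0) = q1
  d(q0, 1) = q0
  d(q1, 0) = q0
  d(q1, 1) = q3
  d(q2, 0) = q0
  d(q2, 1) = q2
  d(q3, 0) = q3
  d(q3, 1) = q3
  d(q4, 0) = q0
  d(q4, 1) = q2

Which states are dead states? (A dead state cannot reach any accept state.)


Forward reachability from each state:
  q0 -> reaches accept state q1 (live)
  q1 -> reaches accept state q1 (live)
  q2 -> reaches accept state q1 (live)
  q3 -> reaches {q3}, no accept state (dead)
  q4 -> reaches accept state q1 (live)

{q3}


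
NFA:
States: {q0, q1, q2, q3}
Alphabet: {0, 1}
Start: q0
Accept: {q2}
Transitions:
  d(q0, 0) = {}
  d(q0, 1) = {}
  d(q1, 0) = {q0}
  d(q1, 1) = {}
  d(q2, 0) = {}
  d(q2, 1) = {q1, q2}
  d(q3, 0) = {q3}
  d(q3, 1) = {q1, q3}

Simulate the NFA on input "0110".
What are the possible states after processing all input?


Start: {q0}
  --0--> {}
  --1--> {}
  --1--> {}
  --0--> {}

{} (empty set, no valid transitions)


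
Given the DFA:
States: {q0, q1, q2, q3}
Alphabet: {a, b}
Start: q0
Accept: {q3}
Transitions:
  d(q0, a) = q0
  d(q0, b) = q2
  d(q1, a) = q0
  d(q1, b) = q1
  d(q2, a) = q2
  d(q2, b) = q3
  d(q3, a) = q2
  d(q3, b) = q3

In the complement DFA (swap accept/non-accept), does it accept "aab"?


Trace: q0 -> q0 -> q0 -> q2
Final: q2
Original accept: {q3}
Complement: q2 is not in original accept

Yes, complement accepts (original rejects)


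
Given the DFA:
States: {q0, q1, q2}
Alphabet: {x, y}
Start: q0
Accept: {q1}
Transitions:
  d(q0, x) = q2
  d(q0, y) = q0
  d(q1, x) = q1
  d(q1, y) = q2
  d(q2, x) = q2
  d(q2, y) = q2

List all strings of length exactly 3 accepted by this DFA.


All strings of length 3: 8 total
Accepted: 0

None


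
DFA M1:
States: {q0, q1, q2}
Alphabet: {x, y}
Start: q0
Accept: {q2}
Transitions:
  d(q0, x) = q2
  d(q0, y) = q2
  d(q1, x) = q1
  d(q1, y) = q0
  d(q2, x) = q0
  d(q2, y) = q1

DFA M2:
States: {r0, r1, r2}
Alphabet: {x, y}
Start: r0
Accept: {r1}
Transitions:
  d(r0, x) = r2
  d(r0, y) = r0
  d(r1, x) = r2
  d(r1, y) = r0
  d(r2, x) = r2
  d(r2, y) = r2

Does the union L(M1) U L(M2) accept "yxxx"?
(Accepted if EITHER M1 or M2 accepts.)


M1: final=q0 accepted=False
M2: final=r2 accepted=False

No, union rejects (neither accepts)


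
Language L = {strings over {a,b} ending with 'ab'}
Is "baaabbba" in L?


last two symbols = 'ba'

No, "baaabbba" is not in L


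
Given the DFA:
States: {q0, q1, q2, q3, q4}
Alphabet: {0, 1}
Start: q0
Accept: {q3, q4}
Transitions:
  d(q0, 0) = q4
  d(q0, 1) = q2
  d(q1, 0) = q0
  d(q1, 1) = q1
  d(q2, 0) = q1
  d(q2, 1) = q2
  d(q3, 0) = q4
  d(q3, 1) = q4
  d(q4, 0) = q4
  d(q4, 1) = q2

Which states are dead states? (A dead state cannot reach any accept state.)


Forward reachability from each state:
  q0 -> reaches accept state q4 (live)
  q1 -> reaches accept state q4 (live)
  q2 -> reaches accept state q4 (live)
  q3 -> reaches accept state q3 (live)
  q4 -> reaches accept state q4 (live)

None (all states can reach an accept state)


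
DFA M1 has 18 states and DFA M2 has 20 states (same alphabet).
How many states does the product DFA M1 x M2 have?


Product construction pairs every M1 state with every M2 state.
18 * 20 = 360

360


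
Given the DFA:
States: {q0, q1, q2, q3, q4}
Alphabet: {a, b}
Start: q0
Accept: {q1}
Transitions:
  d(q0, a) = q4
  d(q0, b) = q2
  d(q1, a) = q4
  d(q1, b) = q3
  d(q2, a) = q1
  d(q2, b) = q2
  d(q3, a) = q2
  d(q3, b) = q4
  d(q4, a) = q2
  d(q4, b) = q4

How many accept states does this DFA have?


Accept states listed: {q1}
Counting: q1(1)

1


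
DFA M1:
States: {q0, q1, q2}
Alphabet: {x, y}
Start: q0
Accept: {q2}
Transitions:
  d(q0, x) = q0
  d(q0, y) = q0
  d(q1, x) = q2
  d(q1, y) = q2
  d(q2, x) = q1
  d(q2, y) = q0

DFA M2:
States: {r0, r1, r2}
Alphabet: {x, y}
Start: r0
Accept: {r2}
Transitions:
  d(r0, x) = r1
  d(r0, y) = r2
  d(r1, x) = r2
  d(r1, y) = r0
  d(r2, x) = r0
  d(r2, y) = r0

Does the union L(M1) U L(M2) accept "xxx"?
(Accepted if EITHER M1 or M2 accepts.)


M1: final=q0 accepted=False
M2: final=r0 accepted=False

No, union rejects (neither accepts)


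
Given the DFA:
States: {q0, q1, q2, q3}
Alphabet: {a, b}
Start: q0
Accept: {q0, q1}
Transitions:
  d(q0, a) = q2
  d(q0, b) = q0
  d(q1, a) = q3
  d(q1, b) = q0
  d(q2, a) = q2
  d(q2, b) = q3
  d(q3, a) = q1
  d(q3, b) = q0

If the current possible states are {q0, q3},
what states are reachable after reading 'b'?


Apply transition on 'b' from each current state:
  d(q0, b) = q0
  d(q3, b) = q0

{q0}


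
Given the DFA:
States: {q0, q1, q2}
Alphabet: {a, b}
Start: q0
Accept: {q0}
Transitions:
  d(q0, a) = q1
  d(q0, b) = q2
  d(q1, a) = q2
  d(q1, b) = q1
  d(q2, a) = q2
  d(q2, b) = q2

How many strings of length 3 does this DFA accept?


Enumerating all length-3 strings:
  "aaa" -> q2 [reject]
  "aab" -> q2 [reject]
  "aba" -> q2 [reject]
  "abb" -> q1 [reject]
  "baa" -> q2 [reject]
  "bab" -> q2 [reject]
  "bba" -> q2 [reject]
  "bbb" -> q2 [reject]

0 out of 8


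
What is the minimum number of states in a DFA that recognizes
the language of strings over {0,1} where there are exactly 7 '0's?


States: count = 0, 1, ..., 7 (that's 8 states), plus a dead state for count > 7.
Total: 8 + 1 = 9. Accept = count-7 state.

9


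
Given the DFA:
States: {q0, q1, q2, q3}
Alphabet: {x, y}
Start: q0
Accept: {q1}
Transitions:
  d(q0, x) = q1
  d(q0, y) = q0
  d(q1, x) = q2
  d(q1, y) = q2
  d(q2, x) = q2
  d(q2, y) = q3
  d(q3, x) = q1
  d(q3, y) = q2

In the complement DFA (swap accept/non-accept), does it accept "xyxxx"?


Trace: q0 -> q1 -> q2 -> q2 -> q2 -> q2
Final: q2
Original accept: {q1}
Complement: q2 is not in original accept

Yes, complement accepts (original rejects)


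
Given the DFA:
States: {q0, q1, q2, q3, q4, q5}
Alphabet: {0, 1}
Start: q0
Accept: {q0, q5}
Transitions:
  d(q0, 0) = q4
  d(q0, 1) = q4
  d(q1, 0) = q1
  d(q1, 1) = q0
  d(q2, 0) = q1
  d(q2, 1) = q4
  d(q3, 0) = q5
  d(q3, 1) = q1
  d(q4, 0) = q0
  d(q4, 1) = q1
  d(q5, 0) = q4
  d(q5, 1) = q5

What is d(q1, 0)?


Looking up transition d(q1, 0)

q1


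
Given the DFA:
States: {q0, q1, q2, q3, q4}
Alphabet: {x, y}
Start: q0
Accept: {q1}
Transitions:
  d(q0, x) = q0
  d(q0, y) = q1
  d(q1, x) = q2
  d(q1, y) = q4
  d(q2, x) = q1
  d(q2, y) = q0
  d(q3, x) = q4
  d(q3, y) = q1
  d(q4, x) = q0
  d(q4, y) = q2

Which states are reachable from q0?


BFS from q0:
  layer 0: {q0}
  layer 1: {q1}
  layer 2: {q2, q4}

{q0, q1, q2, q4}


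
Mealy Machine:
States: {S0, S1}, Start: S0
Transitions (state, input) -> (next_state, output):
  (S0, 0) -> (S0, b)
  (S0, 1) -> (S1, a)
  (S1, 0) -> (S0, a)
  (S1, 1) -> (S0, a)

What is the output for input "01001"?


Step-by-step:
  (S0, 0) -> (S0, b)
  (S0, 1) -> (S1, a)
  (S1, 0) -> (S0, a)
  (S0, 0) -> (S0, b)
  (S0, 1) -> (S1, a)

"baaba"


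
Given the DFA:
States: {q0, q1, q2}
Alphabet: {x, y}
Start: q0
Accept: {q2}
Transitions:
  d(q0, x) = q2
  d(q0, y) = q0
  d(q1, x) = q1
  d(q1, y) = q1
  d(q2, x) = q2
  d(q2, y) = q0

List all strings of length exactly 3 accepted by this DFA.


All strings of length 3: 8 total
Accepted: 4

"xxx", "xyx", "yxx", "yyx"


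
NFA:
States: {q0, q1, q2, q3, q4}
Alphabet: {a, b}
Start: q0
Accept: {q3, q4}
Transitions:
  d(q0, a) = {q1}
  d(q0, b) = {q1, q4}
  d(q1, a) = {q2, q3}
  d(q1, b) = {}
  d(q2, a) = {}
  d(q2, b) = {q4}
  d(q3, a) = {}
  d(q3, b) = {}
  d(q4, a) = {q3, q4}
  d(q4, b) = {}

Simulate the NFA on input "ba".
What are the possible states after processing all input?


Start: {q0}
  --b--> {q1, q4}
  --a--> {q2, q3, q4}

{q2, q3, q4}


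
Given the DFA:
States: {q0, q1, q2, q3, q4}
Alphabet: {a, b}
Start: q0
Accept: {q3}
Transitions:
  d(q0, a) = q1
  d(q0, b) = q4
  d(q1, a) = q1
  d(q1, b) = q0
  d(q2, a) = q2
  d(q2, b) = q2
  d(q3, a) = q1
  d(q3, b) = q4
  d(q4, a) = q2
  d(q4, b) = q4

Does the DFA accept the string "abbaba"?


Trace: q0 -> q1 -> q0 -> q4 -> q2 -> q2 -> q2
Final state: q2
Accept states: {q3}

No, rejected (final state q2 is not an accept state)


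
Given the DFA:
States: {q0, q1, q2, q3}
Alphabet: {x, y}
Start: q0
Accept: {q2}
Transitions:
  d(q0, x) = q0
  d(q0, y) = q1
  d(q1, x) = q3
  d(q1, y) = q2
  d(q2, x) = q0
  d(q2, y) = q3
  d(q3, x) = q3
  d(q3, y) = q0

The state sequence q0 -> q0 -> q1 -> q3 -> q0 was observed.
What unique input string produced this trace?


Trace back each transition to find the symbol:
  q0 --[x]--> q0
  q0 --[y]--> q1
  q1 --[x]--> q3
  q3 --[y]--> q0

"xyxy"


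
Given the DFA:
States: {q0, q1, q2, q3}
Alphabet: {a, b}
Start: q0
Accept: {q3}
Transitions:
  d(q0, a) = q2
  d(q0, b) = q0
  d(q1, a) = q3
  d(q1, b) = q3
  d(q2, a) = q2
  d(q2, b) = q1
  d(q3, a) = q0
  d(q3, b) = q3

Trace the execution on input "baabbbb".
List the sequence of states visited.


Input: baabbbb
d(q0, b) = q0
d(q0, a) = q2
d(q2, a) = q2
d(q2, b) = q1
d(q1, b) = q3
d(q3, b) = q3
d(q3, b) = q3


q0 -> q0 -> q2 -> q2 -> q1 -> q3 -> q3 -> q3


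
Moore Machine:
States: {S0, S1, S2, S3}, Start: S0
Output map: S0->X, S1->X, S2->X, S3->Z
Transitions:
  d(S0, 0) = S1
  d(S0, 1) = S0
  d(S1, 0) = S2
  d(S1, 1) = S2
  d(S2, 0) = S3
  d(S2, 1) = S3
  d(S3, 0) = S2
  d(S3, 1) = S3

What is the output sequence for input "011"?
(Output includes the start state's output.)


Start: S0 (output X)
  --0--> S1 (output X)
  --1--> S2 (output X)
  --1--> S3 (output Z)

"XXXZ"


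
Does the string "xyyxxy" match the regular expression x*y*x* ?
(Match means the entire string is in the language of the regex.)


|string| = 6; first = 'x'; last = 'y'

No, "xyyxxy" does not match x*y*x*


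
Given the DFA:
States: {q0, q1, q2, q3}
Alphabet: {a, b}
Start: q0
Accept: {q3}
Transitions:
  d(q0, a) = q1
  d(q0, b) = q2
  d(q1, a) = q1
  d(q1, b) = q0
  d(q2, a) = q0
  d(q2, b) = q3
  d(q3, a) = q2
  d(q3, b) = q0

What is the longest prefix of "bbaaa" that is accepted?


Run the DFA, marking each prefix where the state is accepting:
  "" -> q0 [reject]
  "b" -> q2 [reject]
  "bb" -> q3 [accept]
  "bba" -> q2 [reject]
  "bbaa" -> q0 [reject]
  "bbaaa" -> q1 [reject]

"bb"


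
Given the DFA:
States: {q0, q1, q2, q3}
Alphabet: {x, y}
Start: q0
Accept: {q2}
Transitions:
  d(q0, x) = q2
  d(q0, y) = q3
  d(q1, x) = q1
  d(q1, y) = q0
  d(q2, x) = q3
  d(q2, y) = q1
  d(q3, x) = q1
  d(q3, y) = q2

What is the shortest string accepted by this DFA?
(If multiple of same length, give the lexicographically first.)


BFS by string length (lex-first path to each state shown):
  len 0: q0<-""
  len 1: q2<-"x", q3<-"y"
Found accept state at length 1.

"x"


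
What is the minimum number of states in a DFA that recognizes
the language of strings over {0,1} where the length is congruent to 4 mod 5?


States track (length) mod 5.
Need 5 states: one per remainder 0..4; accept = remainder 4.

5


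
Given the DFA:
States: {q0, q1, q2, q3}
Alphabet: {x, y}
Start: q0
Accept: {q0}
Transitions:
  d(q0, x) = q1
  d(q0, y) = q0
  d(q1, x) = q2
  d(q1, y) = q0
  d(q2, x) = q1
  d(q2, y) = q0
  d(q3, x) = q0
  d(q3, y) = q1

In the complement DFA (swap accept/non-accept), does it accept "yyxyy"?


Trace: q0 -> q0 -> q0 -> q1 -> q0 -> q0
Final: q0
Original accept: {q0}
Complement: q0 is in original accept

No, complement rejects (original accepts)


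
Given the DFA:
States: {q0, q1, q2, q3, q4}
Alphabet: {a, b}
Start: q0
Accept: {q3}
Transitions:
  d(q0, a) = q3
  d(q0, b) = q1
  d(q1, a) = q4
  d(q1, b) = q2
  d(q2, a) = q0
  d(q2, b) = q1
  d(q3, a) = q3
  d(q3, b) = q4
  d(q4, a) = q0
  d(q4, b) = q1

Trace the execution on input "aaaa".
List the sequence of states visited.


Input: aaaa
d(q0, a) = q3
d(q3, a) = q3
d(q3, a) = q3
d(q3, a) = q3


q0 -> q3 -> q3 -> q3 -> q3


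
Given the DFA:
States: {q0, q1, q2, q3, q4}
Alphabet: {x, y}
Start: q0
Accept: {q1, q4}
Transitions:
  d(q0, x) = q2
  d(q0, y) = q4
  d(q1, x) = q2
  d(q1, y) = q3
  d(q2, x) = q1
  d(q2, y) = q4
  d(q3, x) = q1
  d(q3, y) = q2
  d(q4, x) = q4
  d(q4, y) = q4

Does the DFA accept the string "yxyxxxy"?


Trace: q0 -> q4 -> q4 -> q4 -> q4 -> q4 -> q4 -> q4
Final state: q4
Accept states: {q1, q4}

Yes, accepted (final state q4 is an accept state)


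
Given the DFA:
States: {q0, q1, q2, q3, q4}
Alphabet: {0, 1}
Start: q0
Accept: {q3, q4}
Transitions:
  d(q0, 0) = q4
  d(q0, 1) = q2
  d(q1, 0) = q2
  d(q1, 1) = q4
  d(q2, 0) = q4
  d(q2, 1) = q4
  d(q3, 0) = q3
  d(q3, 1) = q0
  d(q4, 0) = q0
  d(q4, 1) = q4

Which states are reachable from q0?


BFS from q0:
  layer 0: {q0}
  layer 1: {q2, q4}

{q0, q2, q4}


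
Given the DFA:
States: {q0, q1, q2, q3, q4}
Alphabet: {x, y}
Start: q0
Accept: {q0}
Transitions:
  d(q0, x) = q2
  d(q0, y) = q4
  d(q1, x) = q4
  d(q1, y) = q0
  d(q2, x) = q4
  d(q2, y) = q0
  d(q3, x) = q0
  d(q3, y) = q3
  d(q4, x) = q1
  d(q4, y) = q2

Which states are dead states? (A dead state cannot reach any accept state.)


Forward reachability from each state:
  q0 -> reaches accept state q0 (live)
  q1 -> reaches accept state q0 (live)
  q2 -> reaches accept state q0 (live)
  q3 -> reaches accept state q0 (live)
  q4 -> reaches accept state q0 (live)

None (all states can reach an accept state)


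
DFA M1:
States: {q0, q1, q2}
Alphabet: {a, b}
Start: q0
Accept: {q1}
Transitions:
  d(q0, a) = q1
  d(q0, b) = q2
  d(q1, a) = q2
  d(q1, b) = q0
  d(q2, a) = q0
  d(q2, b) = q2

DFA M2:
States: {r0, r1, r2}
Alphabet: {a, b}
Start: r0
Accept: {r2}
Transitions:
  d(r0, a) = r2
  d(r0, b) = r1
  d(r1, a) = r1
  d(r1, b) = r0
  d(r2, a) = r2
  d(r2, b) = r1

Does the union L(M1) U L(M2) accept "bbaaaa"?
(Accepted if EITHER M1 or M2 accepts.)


M1: final=q0 accepted=False
M2: final=r2 accepted=True

Yes, union accepts


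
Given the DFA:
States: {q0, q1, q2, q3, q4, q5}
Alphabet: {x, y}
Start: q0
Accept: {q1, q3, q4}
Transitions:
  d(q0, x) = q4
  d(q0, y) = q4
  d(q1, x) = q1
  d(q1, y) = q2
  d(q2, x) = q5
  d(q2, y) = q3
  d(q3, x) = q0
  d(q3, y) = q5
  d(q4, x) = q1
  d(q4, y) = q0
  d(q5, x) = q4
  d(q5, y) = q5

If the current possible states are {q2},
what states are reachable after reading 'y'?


Apply transition on 'y' from each current state:
  d(q2, y) = q3

{q3}


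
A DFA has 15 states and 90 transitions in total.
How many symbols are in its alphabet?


Each state has exactly one transition per symbol.
|alphabet| = transitions / states = 90 / 15 = 6

6


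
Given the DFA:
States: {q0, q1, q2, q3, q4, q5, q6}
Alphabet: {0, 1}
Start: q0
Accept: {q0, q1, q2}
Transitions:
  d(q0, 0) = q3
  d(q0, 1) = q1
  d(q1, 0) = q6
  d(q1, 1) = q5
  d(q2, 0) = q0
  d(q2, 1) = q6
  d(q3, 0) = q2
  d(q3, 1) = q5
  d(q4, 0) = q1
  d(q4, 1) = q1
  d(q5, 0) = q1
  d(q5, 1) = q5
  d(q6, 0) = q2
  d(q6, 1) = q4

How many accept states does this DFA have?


Accept states listed: {q0, q1, q2}
Counting: q0(1) q1(2) q2(3)

3


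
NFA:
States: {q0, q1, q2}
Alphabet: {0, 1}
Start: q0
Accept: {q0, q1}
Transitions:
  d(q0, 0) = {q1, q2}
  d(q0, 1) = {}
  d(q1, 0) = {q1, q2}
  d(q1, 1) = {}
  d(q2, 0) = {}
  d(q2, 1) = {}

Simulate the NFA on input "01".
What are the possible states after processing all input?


Start: {q0}
  --0--> {q1, q2}
  --1--> {}

{} (empty set, no valid transitions)


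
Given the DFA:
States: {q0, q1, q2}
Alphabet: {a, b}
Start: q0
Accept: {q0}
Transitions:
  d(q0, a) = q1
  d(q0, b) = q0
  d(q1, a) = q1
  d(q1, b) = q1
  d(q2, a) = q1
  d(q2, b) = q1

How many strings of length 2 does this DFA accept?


Enumerating all length-2 strings:
  "aa" -> q1 [reject]
  "ab" -> q1 [reject]
  "ba" -> q1 [reject]
  "bb" -> q0 [accept]

1 out of 4


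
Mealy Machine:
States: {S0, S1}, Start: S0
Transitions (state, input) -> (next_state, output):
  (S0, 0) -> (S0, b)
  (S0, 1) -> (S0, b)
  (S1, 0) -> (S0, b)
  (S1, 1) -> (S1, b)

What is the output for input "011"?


Step-by-step:
  (S0, 0) -> (S0, b)
  (S0, 1) -> (S0, b)
  (S0, 1) -> (S0, b)

"bbb"


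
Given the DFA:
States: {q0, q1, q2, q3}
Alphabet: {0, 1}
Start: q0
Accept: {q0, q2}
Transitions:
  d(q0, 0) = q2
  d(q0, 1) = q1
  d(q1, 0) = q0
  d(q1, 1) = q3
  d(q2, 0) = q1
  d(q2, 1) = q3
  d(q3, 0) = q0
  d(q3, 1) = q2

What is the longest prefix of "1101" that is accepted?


Run the DFA, marking each prefix where the state is accepting:
  "" -> q0 [accept]
  "1" -> q1 [reject]
  "11" -> q3 [reject]
  "110" -> q0 [accept]
  "1101" -> q1 [reject]

"110"


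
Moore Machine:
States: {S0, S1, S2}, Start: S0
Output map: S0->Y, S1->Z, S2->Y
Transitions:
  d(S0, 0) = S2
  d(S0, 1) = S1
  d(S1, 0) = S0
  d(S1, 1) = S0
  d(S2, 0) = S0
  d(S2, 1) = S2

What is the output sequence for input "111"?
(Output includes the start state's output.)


Start: S0 (output Y)
  --1--> S1 (output Z)
  --1--> S0 (output Y)
  --1--> S1 (output Z)

"YZYZ"


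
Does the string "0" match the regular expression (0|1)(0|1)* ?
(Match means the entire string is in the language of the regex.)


|string| = 1; first = '0'; last = '0'

Yes, "0" matches (0|1)(0|1)*


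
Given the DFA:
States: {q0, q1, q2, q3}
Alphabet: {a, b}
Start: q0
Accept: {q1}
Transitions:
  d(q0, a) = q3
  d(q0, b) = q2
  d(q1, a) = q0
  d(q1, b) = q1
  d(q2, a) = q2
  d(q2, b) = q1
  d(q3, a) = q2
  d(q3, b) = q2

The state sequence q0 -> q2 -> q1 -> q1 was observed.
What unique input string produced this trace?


Trace back each transition to find the symbol:
  q0 --[b]--> q2
  q2 --[b]--> q1
  q1 --[b]--> q1

"bbb"


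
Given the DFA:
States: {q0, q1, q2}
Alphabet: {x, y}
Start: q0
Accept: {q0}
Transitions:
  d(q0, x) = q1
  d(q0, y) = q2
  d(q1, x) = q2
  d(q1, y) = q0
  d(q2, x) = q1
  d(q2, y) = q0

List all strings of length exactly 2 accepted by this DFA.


All strings of length 2: 4 total
Accepted: 2

"xy", "yy"


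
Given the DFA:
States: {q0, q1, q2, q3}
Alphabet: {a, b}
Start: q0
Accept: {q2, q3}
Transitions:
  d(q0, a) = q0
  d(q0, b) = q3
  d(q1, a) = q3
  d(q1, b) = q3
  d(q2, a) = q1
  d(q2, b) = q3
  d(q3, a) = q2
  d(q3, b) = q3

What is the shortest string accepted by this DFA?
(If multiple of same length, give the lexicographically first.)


BFS by string length (lex-first path to each state shown):
  len 0: q0<-""
  len 1: q0<-"a", q3<-"b"
Found accept state at length 1.

"b"


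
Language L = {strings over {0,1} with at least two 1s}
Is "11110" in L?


count('1') = 4

Yes, "11110" is in L


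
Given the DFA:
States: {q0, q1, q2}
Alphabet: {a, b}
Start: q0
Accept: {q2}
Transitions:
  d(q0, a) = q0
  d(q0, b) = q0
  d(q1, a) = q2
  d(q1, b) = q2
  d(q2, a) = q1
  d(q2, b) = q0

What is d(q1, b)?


Looking up transition d(q1, b)

q2


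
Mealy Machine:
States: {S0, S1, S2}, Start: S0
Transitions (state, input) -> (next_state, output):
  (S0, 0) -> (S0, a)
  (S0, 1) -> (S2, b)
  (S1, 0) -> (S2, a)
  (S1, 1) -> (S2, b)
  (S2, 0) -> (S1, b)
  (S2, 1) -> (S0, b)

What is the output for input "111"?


Step-by-step:
  (S0, 1) -> (S2, b)
  (S2, 1) -> (S0, b)
  (S0, 1) -> (S2, b)

"bbb"


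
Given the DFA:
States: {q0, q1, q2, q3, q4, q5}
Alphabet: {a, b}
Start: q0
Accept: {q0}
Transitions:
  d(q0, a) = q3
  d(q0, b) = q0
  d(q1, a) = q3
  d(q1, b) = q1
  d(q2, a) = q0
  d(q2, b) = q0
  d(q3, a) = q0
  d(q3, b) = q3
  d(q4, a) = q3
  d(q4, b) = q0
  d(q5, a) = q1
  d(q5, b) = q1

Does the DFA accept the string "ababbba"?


Trace: q0 -> q3 -> q3 -> q0 -> q0 -> q0 -> q0 -> q3
Final state: q3
Accept states: {q0}

No, rejected (final state q3 is not an accept state)


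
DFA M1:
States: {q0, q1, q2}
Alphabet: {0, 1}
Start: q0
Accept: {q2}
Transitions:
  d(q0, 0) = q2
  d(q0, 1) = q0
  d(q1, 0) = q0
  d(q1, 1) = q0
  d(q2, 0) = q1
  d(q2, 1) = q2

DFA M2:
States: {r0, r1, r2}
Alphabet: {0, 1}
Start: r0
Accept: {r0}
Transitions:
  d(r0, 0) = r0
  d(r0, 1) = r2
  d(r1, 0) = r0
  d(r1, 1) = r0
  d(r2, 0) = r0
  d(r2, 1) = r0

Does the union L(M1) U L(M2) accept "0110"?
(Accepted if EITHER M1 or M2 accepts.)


M1: final=q1 accepted=False
M2: final=r0 accepted=True

Yes, union accepts


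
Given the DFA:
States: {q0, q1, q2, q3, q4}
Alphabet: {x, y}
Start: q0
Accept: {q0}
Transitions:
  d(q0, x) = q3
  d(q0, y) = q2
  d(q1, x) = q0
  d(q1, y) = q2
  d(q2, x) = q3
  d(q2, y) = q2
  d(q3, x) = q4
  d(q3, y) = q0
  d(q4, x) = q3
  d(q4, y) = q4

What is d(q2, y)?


Looking up transition d(q2, y)

q2


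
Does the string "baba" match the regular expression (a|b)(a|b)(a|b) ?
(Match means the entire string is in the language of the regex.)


|string| = 4; first = 'b'; last = 'a'

No, "baba" does not match (a|b)(a|b)(a|b)


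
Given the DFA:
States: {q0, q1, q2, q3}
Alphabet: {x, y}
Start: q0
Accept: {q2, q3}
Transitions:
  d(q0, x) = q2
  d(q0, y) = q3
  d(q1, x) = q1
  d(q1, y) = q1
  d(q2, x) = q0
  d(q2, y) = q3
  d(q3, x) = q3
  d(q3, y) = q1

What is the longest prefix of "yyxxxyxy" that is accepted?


Run the DFA, marking each prefix where the state is accepting:
  "" -> q0 [reject]
  "y" -> q3 [accept]
  "yy" -> q1 [reject]
  "yyx" -> q1 [reject]
  "yyxx" -> q1 [reject]
  "yyxxx" -> q1 [reject]
  "yyxxxy" -> q1 [reject]
  "yyxxxyx" -> q1 [reject]
  "yyxxxyxy" -> q1 [reject]

"y"


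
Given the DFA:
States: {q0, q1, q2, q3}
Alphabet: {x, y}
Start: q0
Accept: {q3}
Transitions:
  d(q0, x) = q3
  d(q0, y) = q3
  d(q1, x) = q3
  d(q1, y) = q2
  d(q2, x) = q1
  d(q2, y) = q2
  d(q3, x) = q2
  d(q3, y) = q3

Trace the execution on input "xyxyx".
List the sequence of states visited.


Input: xyxyx
d(q0, x) = q3
d(q3, y) = q3
d(q3, x) = q2
d(q2, y) = q2
d(q2, x) = q1


q0 -> q3 -> q3 -> q2 -> q2 -> q1


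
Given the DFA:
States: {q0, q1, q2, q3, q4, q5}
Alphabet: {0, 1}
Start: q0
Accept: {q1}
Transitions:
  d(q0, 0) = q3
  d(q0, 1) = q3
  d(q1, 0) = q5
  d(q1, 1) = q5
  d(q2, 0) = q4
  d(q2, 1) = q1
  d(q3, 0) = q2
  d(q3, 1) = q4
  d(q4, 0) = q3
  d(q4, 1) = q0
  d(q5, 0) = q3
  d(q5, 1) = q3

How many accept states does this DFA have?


Accept states listed: {q1}
Counting: q1(1)

1
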